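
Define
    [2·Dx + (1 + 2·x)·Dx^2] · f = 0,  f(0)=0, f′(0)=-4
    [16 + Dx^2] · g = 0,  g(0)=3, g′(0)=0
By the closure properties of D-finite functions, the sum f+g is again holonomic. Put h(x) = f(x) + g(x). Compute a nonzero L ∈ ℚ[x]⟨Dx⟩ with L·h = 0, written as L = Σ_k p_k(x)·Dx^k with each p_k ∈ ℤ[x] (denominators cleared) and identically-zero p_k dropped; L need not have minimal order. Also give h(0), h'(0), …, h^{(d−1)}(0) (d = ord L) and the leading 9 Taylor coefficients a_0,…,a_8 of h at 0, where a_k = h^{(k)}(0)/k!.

f: a_k = 0, -4, 4, -16/3, 8, -64/5, 64/3, -256/7, 64, …
g: a_k = 3, 0, -24, 0, 32, 0, -256/15, 0, 512/105, …
f+g: L₀ = lclm(L_f,L_g), ord ≤ 2+2.
L = (160 + 256·x + 256·x^2)·Dx + (48 + 224·x + 384·x^2 + 256·x^3)·Dx^2 + (10 + 16·x + 16·x^2)·Dx^3 + (3 + 14·x + 24·x^2 + 16·x^3)·Dx^4  (order 4).
h: a_k = 3, -4, -20, -16/3, 40, -64/5, 64/15, -256/7, 7232/105, …
ICs: h(0) = 3, h′(0) = -4, h′′(0) = -40, h′′′(0) = -32.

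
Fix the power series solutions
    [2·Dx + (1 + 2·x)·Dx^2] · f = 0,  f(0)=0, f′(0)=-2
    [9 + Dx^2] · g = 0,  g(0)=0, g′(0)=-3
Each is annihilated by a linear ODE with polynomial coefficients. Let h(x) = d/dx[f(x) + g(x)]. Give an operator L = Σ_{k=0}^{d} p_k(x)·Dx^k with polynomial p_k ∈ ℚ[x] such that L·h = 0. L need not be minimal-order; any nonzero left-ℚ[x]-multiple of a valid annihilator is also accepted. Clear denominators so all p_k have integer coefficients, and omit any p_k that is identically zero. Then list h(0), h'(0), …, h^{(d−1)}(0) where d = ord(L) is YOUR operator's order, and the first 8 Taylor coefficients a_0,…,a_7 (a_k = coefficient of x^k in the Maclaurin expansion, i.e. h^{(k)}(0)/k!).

f: a_k = 0, -2, 2, -8/3, 4, -32/5, 32/3, -128/7, …
g: a_k = 0, -3, 0, 9/2, 0, -81/40, 0, 243/560, …
L₀ := lclm(L_f,L_g); ord L₀ ≤ 2+2.
h₀' ⇒ L via d/dx closure of L₀.
L = (594 + 648·x + 648·x^2) + (153 + 630·x + 972·x^2 + 648·x^3)·Dx + (66 + 72·x + 72·x^2)·Dx^2 + (17 + 70·x + 108·x^2 + 72·x^3)·Dx^3  (order 3).
h: a_k = -5, 4, 11/2, 16, -337/8, 64, -9997/80, 256, …
ICs: h(0) = -5, h′(0) = 4, h′′(0) = 11.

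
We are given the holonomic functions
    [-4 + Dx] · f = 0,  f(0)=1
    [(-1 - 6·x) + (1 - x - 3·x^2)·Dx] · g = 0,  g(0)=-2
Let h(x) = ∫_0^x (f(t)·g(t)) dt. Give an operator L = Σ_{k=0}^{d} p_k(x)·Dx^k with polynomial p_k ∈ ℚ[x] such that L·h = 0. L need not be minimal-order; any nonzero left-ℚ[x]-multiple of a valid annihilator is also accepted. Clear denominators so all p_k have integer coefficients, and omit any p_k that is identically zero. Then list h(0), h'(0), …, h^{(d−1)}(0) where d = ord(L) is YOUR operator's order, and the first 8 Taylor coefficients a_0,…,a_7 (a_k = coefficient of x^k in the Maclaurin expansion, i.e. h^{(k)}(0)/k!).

L = (5 + 2·x - 12·x^2)·Dx + (-1 + x + 3·x^2)·Dx^2  (order 2).
h: a_k = 0, -2, -5, -32/3, -125/6, -602/15, -3508/45, -1390/9, …
ICs: h(0) = 0, h′(0) = -2.

f: a_k = 1, 4, 8, 32/3, 32/3, 128/15, 256/45, 1024/315, …
g: a_k = -2, -2, -8, -14, -38, -80, -194, -434, …
Product ⇒ symmetric product L₀, ord ≤ 1.
h=∫h₀ ⇒ L = L₀·Dx.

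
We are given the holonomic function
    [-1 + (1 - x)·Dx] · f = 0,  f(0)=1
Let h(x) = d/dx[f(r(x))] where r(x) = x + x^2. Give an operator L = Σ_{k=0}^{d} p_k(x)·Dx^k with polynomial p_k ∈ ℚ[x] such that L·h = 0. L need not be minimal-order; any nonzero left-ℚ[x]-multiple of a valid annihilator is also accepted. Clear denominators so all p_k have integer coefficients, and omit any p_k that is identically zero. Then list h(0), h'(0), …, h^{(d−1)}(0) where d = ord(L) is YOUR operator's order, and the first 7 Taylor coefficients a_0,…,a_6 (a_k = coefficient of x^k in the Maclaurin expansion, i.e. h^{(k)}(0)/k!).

L = (4 + 6·x + 6·x^2) + (-1 - x + 3·x^2 + 2·x^3)·Dx  (order 1).
h: a_k = 1, 4, 9, 20, 40, 78, 147, …
ICs: h(0) = 1.

f: a_k = 1, 1, 1, 1, 1, 1, 1, …
L₀ from L_f via x↦r, Dx↦r'^{-1}Dx.
h=h₀': d/dx-closure on L₀ ⇒ L.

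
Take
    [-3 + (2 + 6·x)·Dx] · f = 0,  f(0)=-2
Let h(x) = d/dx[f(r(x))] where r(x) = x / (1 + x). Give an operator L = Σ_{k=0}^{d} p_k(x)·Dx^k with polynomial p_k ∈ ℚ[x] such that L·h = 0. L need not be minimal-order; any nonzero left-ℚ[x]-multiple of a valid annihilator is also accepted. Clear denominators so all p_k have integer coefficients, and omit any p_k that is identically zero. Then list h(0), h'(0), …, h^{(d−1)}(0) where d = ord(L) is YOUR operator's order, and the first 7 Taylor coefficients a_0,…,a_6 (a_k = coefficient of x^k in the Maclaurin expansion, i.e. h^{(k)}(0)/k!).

f: a_k = -2, -3, 9/4, -27/8, 405/64, -1701/128, 15309/512, …
Substitute x→r, Dx→(1/r')Dx; clear ⇒ L₀.
h₀' ⇒ L via d/dx closure of L₀.
L = (-7 - 16·x) + (-2 - 10·x - 8·x^2)·Dx  (order 1).
h: a_k = -3, 21/2, -261/8, 1677/16, -45345/128, 318915/256, -4608345/1024, …
ICs: h(0) = -3.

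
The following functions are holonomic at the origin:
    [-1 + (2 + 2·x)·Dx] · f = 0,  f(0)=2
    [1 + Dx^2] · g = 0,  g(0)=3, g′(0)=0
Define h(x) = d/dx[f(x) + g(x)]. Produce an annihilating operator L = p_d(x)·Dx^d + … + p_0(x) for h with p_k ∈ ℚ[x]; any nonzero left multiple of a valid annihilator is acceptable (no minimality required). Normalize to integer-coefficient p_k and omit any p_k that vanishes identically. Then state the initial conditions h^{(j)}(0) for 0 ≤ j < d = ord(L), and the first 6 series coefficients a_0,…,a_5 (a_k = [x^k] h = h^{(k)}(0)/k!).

L = (-19 - 8·x - 4·x^2) + (-14 - 30·x - 24·x^2 - 8·x^3)·Dx + (-19 - 8·x - 4·x^2)·Dx^2 + (-14 - 30·x - 24·x^2 - 8·x^3)·Dx^3  (order 3).
h: a_k = 1, -7/2, 3/8, 3/16, 35/128, -347/1280, …
ICs: h(0) = 1, h′(0) = -7/2, h′′(0) = 3/4.

f: a_k = 2, 1, -1/4, 1/8, -5/64, 7/128, …
g: a_k = 3, 0, -3/2, 0, 1/8, 0, …
Sum ⇒ L₀ = lclm(L_f,L_g) in ℚ(x)⟨Dx⟩.
h=h₀': d/dx-closure on L₀ ⇒ L.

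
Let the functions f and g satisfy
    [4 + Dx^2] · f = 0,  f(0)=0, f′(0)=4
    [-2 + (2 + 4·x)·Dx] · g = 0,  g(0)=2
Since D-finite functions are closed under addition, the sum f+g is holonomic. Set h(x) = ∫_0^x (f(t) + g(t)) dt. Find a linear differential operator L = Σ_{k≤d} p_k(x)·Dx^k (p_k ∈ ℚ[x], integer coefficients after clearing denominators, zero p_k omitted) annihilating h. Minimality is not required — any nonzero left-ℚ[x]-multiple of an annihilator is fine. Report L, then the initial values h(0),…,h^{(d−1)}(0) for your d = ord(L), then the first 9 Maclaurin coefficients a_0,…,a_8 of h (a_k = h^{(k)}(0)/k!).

L = (-28 - 64·x - 64·x^2)·Dx + (12 + 88·x + 192·x^2 + 128·x^3)·Dx^2 + (-7 - 16·x - 16·x^2)·Dx^3 + (3 + 22·x + 48·x^2 + 32·x^3)·Dx^4  (order 4).
h: a_k = 0, 2, 3, -1/3, -5/12, -1/4, 137/360, -3/8, 10267/20160, …
ICs: h(0) = 0, h′(0) = 2, h′′(0) = 6, h′′′(0) = -2.

f: a_k = 0, 4, 0, -8/3, 0, 8/15, 0, -16/315, 0, …
g: a_k = 2, 2, -1, 1, -5/4, 7/4, -21/8, 33/8, -429/64, …
Weyl lclm of L_f,L_g ⇒ L₀ (ord ≤ 3).
h=∫h₀ ⇒ L = L₀·Dx.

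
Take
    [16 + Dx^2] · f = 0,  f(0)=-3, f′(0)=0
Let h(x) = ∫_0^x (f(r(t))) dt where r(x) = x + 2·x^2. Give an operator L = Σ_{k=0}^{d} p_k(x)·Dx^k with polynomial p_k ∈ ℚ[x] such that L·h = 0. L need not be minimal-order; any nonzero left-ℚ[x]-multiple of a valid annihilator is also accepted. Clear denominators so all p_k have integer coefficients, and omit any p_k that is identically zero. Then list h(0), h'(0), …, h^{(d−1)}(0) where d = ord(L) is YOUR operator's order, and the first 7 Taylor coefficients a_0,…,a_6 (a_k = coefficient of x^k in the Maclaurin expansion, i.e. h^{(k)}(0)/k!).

L = (16 + 192·x + 768·x^2 + 1024·x^3)·Dx - 4·Dx^2 + (1 + 4·x)·Dx^3  (order 3).
h: a_k = 0, -3, 0, 8, 24, 64/5, -128/3, …
ICs: h(0) = 0, h′(0) = -3, h′′(0) = 0.

f: a_k = -3, 0, 24, 0, -32, 0, 256/15, …
Substitute x→r, Dx→(1/r')Dx; clear ⇒ L₀.
∫: right-multiply L₀ by Dx.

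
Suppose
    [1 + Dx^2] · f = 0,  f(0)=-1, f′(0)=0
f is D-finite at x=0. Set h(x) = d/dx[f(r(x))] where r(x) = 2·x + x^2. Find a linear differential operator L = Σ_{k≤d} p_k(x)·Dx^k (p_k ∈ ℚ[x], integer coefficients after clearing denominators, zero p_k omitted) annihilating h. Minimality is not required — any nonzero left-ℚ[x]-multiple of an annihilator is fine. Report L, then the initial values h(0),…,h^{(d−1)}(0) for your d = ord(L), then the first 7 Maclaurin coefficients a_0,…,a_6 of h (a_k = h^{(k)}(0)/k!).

L = (7 + 16·x + 24·x^2 + 16·x^3 + 4·x^4) + (-3 - 3·x)·Dx + (1 + 2·x + x^2)·Dx^2  (order 2).
h: a_k = 0, 4, 6, -2/3, -20/3, -82/15, -7/15, …
ICs: h(0) = 0, h′(0) = 4.

f: a_k = -1, 0, 1/2, 0, -1/24, 0, 1/720, …
h₀=f(r): pull back L_f along r ⇒ L₀.
h₀' ⇒ L via d/dx closure of L₀.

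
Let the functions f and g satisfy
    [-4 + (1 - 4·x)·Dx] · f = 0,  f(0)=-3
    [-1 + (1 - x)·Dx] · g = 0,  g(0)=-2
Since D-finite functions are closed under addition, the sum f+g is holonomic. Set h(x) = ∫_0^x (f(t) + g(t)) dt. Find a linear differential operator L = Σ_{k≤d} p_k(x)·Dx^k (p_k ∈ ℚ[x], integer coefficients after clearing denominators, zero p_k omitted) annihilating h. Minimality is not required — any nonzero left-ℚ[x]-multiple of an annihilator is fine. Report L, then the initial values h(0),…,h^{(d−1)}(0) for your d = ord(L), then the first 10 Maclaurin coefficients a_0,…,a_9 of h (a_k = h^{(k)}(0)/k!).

f: a_k = -3, -12, -48, -192, -768, -3072, -12288, -49152, -196608, -786432, …
g: a_k = -2, -2, -2, -2, -2, -2, -2, -2, -2, -2, …
L₀ := lclm(L_f,L_g); ord L₀ ≤ 1+1.
h=∫h₀ ⇒ L = L₀·Dx.
L = -8·Dx + (10 - 16·x)·Dx^2 + (-1 + 5·x - 4·x^2)·Dx^3  (order 3).
h: a_k = 0, -5, -7, -50/3, -97/2, -154, -1537/3, -12290/7, -24577/4, -196610/9, …
ICs: h(0) = 0, h′(0) = -5, h′′(0) = -14.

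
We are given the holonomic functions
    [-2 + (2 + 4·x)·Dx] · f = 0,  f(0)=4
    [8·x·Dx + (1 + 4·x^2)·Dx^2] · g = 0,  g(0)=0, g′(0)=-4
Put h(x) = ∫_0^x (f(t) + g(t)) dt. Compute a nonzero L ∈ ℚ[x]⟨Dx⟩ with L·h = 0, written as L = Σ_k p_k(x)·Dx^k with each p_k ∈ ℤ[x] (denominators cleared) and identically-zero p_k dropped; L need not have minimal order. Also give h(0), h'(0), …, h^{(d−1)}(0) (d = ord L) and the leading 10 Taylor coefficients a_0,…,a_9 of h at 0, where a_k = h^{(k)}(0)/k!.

L = (-8 - 40·x + 96·x^2 + 96·x^3)·Dx^2 + (-11 - 32·x + 40·x^2 + 384·x^3 + 336·x^4)·Dx^3 + (-1 + 6·x + 24·x^2 + 48·x^3 + 112·x^4 + 96·x^5)·Dx^4  (order 4).
h: a_k = 0, 4, 0, -2/3, 11/6, -1/2, -31/20, -3/4, 1255/224, -143/96, …
ICs: h(0) = 0, h′(0) = 4, h′′(0) = 0, h′′′(0) = -4.

f: a_k = 4, 4, -2, 2, -5/2, 7/2, -21/4, 33/4, -429/32, 715/32, …
g: a_k = 0, -4, 0, 16/3, 0, -64/5, 0, 256/7, 0, -1024/9, …
Weyl lclm of L_f,L_g ⇒ L₀ (ord ≤ 3).
∫: right-multiply L₀ by Dx.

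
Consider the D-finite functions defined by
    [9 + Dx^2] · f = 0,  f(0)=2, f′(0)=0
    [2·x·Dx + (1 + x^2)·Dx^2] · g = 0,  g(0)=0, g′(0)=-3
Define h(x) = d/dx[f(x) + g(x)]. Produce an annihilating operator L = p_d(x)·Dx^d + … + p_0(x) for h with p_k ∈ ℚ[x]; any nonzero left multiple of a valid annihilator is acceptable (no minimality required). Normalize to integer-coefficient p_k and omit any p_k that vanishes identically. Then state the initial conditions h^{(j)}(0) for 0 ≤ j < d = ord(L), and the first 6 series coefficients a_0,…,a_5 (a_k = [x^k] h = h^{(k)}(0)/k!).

f: a_k = 2, 0, -9, 0, 27/4, 0, …
g: a_k = 0, -3, 0, 1, 0, -3/5, …
f+g: L₀ = lclm(L_f,L_g), ord ≤ 2+2.
Differentiate: ansatz ord ≤ ord L₀ ⇒ L.
L = (-54·x + 540·x^3 + 162·x^5) + (63 + 279·x^2 + 297·x^4 + 81·x^6)·Dx + (-6·x + 60·x^3 + 18·x^5)·Dx^2 + (7 + 31·x^2 + 33·x^4 + 9·x^6)·Dx^3  (order 3).
h: a_k = -3, -18, 3, 27, -3, -243/20, …
ICs: h(0) = -3, h′(0) = -18, h′′(0) = 6.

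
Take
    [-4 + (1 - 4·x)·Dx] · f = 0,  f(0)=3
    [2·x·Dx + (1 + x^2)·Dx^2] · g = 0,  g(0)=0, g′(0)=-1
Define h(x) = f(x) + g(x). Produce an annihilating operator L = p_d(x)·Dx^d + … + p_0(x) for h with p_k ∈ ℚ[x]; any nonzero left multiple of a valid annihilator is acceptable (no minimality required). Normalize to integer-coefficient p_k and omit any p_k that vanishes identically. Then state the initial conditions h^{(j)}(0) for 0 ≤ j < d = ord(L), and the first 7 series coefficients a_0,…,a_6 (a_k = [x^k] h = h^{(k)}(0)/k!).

L = (-8 + 128·x + 24·x^2)·Dx + (49 - 8·x + 109·x^2 + 24·x^3)·Dx^2 + (-4 + 15·x + 15·x^3 + 4·x^4)·Dx^3  (order 3).
h: a_k = 3, 11, 48, 577/3, 768, 15359/5, 12288, …
ICs: h(0) = 3, h′(0) = 11, h′′(0) = 96.

f: a_k = 3, 12, 48, 192, 768, 3072, 12288, …
g: a_k = 0, -1, 0, 1/3, 0, -1/5, 0, …
f+g: L₀ = lclm(L_f,L_g), ord ≤ 1+2.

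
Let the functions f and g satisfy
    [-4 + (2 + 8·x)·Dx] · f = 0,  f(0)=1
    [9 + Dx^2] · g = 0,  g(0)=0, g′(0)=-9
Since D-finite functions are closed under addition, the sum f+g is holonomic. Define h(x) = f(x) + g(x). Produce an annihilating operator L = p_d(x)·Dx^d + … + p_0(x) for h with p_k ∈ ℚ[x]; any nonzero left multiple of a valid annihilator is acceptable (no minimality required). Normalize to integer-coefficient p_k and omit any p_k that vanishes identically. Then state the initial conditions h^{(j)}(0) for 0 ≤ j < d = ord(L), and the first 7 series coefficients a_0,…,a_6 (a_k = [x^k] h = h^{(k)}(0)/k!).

L = (-378 - 1296·x - 2592·x^2) + (45 + 828·x + 3888·x^2 + 5184·x^3)·Dx + (-42 - 144·x - 288·x^2)·Dx^2 + (5 + 92·x + 432·x^2 + 576·x^3)·Dx^3  (order 3).
h: a_k = 1, -7, -2, 35/2, -10, 877/40, -84, …
ICs: h(0) = 1, h′(0) = -7, h′′(0) = -4.

f: a_k = 1, 2, -2, 4, -10, 28, -84, …
g: a_k = 0, -9, 0, 27/2, 0, -243/40, 0, …
h₀=f+g: left-lcm gives L₀, ord ≤ 3.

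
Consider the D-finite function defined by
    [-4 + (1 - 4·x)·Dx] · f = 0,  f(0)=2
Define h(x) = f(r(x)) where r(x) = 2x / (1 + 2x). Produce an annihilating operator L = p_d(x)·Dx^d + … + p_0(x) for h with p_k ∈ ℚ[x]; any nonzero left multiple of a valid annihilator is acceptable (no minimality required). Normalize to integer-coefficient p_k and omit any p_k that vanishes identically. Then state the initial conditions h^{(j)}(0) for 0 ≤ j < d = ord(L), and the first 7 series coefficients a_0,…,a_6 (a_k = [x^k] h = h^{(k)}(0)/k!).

f: a_k = 2, 8, 32, 128, 512, 2048, 8192, …
Substitute x→r, Dx→(1/r')Dx; clear ⇒ L₀.
L = 8 + (-1 + 4·x + 12·x^2)·Dx  (order 1).
h: a_k = 2, 16, 96, 576, 3456, 20736, 124416, …
ICs: h(0) = 2.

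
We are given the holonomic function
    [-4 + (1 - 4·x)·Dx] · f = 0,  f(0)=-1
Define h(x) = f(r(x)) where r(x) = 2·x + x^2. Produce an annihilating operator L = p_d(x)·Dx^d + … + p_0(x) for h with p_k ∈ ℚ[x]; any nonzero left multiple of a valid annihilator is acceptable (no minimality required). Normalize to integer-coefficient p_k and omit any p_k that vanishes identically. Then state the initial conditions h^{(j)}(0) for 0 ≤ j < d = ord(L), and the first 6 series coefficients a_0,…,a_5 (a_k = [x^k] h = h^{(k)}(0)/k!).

L = (8 + 8·x) + (-1 + 8·x + 4·x^2)·Dx  (order 1).
h: a_k = -1, -8, -68, -576, -4880, -41344, …
ICs: h(0) = -1.

f: a_k = -1, -4, -16, -64, -256, -1024, …
h₀=f(r): pull back L_f along r ⇒ L₀.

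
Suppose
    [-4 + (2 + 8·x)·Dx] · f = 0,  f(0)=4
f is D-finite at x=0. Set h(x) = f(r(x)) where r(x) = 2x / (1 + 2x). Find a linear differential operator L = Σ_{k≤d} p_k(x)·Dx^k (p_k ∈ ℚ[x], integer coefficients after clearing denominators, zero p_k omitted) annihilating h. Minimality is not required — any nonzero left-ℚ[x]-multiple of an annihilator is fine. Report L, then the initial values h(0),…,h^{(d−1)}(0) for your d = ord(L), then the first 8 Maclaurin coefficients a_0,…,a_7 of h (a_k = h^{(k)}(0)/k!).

L = -4 + (1 + 12·x + 20·x^2)·Dx  (order 1).
h: a_k = 4, 16, -64, 320, -1920, 13056, -96256, 748544, …
ICs: h(0) = 4.

f: a_k = 4, 8, -8, 16, -40, 112, -336, 1056, …
Change of var in L_f (x↦r) gives L₀.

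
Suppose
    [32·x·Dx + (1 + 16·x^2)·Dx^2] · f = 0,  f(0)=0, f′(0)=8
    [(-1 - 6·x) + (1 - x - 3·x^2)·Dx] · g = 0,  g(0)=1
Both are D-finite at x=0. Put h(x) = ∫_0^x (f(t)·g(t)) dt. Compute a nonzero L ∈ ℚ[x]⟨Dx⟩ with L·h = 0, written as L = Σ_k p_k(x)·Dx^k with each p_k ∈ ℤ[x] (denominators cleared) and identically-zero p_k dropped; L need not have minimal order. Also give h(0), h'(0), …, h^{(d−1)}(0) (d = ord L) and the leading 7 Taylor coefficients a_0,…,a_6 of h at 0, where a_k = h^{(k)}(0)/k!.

f: a_k = 0, 8, 0, -128/3, 0, 2048/5, 0, …
g: a_k = 1, 1, 4, 7, 19, 40, 97, …
L₀ := L_f ⊗_s L_g (sym. prod.), ord ≤ 2.
h=∫h₀ ⇒ L = L₀·Dx.
L = (6 + 32·x + 288·x^2)·Dx + (2 - 20·x + 64·x^2 + 288·x^3)·Dx^2 + (-1 + x - 13·x^2 + 16·x^3 + 48·x^4)·Dx^3  (order 3).
h: a_k = 0, 0, 4, 8/3, -8/3, 8/3, 2932/45, …
ICs: h(0) = 0, h′(0) = 0, h′′(0) = 8.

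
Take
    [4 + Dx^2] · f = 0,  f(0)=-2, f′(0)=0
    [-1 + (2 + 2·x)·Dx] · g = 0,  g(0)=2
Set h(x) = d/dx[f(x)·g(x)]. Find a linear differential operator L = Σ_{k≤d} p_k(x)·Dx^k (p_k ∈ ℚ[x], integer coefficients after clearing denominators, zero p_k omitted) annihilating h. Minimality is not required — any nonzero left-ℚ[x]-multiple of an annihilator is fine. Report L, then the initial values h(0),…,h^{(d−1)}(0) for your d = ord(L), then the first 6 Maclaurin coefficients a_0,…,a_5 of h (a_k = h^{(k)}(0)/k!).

L = (413 + 1344·x + 1696·x^2 + 1024·x^3 + 256·x^4) + (-52 - 180·x - 192·x^2 - 64·x^3)·Dx + (76 + 280·x + 396·x^2 + 256·x^3 + 64·x^4)·Dx^2  (order 2).
h: a_k = -2, 17, 45/4, -337/24, -905/192, 5281/1920, …
ICs: h(0) = -2, h′(0) = 17.

f: a_k = -2, 0, 4, 0, -4/3, 0, …
g: a_k = 2, 1, -1/4, 1/8, -5/64, 7/128, …
h₀=f·g: eliminate ⇒ L₀, order ≤ 2·1.
h₀' ⇒ L via d/dx closure of L₀.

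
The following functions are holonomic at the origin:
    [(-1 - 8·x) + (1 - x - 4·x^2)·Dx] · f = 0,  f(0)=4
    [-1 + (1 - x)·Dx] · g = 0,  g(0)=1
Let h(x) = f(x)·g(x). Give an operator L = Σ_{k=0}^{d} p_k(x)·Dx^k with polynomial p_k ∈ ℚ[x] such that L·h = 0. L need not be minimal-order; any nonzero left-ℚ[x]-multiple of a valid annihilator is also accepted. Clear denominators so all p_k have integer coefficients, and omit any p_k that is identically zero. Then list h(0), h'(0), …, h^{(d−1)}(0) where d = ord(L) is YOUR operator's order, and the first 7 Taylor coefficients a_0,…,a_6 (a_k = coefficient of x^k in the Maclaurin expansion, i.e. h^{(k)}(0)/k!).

L = (-2 - 6·x + 12·x^2) + (1 - 2·x - 3·x^2 + 4·x^3)·Dx  (order 1).
h: a_k = 4, 8, 28, 64, 180, 440, 1164, …
ICs: h(0) = 4.

f: a_k = 4, 4, 20, 36, 116, 260, 724, …
g: a_k = 1, 1, 1, 1, 1, 1, 1, …
L₀ := L_f ⊗_s L_g (sym. prod.), ord ≤ 1.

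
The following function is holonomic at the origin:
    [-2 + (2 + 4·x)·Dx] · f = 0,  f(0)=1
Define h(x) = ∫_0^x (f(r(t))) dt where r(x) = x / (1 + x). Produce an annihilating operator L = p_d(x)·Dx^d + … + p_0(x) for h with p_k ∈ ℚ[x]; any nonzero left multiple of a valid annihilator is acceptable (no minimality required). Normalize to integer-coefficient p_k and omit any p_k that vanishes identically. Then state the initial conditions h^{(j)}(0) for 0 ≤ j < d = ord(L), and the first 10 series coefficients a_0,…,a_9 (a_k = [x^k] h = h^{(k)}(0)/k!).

f: a_k = 1, 1, -1/2, 1/2, -5/8, 7/8, -21/16, 33/16, -429/128, 715/128, …
L₀ from L_f via x↦r, Dx↦r'^{-1}Dx.
∫: right-multiply L₀ by Dx.
L = -Dx + (1 + 4·x + 3·x^2)·Dx^2  (order 2).
h: a_k = 0, 1, 1/2, -1/2, 5/8, -37/40, 25/16, -327/112, 753/128, -1605/128, …
ICs: h(0) = 0, h′(0) = 1.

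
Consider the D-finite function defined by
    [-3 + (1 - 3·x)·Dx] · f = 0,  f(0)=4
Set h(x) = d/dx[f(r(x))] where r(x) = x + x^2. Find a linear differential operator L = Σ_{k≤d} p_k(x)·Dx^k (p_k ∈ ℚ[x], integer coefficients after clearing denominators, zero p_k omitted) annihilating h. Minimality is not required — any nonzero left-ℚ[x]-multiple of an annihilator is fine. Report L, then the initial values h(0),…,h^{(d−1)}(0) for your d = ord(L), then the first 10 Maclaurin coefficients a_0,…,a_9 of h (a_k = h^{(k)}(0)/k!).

L = (8 + 18·x + 18·x^2) + (-1 + x + 9·x^2 + 6·x^3)·Dx  (order 1).
h: a_k = 12, 96, 540, 2736, 12960, 58968, 260820, 1130112, 4820148, 20305080, …
ICs: h(0) = 12.

f: a_k = 4, 12, 36, 108, 324, 972, 2916, 8748, 26244, 78732, …
h₀=f(r): pull back L_f along r ⇒ L₀.
h₀' ⇒ L via d/dx closure of L₀.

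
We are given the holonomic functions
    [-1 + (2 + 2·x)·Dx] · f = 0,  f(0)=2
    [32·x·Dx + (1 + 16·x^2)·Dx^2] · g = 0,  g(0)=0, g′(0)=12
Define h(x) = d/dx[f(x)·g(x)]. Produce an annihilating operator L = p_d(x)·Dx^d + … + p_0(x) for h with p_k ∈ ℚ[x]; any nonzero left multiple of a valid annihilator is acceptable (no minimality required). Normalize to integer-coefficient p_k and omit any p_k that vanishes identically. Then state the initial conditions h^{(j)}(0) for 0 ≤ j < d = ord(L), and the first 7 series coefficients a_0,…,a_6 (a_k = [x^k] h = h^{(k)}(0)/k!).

L = (125 + 640·x - 5728·x^2 - 6144·x^3 - 768·x^4) + (268 + 1164·x - 10368·x^2 - 29696·x^3 - 21504·x^4 - 3072·x^5)·Dx + (12 - 232·x - 372·x^2 - 4096·x^3 - 9088·x^4 - 6144·x^5 - 1024·x^6)·Dx^2  (order 2).
h: a_k = 24, 24, -393, -250, 99509/16, 291387/80, -63582493/640, …
ICs: h(0) = 24, h′(0) = 24.

f: a_k = 2, 1, -1/4, 1/8, -5/64, 7/128, -21/512, …
g: a_k = 0, 12, 0, -64, 0, 3072/5, 0, …
Product ⇒ symmetric product L₀, ord ≤ 2.
h=h₀': d/dx-closure on L₀ ⇒ L.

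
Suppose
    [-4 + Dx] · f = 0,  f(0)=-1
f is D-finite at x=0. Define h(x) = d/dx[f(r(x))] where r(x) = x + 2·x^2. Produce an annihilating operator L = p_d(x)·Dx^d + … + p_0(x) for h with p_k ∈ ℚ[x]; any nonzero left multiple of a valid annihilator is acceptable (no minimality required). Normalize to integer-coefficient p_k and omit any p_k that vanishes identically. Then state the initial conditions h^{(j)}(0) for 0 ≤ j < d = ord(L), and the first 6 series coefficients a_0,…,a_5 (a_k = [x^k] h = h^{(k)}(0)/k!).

L = (8 + 32·x + 64·x^2) + (-1 - 4·x)·Dx  (order 1).
h: a_k = -4, -32, -128, -1280/3, -3328/3, -38912/15, …
ICs: h(0) = -4.

f: a_k = -1, -4, -8, -32/3, -32/3, -128/15, …
L₀ from L_f via x↦r, Dx↦r'^{-1}Dx.
Derive L from L₀ (diff closure).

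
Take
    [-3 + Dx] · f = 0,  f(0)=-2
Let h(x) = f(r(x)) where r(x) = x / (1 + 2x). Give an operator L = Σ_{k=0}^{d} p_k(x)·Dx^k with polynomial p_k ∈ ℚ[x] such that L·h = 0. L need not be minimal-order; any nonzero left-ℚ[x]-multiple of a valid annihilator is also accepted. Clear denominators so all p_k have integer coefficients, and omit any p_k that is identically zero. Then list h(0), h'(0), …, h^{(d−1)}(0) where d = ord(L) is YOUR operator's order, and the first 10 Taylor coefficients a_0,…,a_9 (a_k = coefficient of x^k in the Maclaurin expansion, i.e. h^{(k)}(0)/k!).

f: a_k = -2, -6, -9, -9, -27/4, -81/20, -81/40, -243/280, -729/2240, -243/2240, …
h₀=f(r): pull back L_f along r ⇒ L₀.
L = -3 + (1 + 4·x + 4·x^2)·Dx  (order 1).
h: a_k = -2, -6, 3, 3, -51/4, 519/20, -1581/40, 12441/280, -45417/2240, -163299/2240, …
ICs: h(0) = -2.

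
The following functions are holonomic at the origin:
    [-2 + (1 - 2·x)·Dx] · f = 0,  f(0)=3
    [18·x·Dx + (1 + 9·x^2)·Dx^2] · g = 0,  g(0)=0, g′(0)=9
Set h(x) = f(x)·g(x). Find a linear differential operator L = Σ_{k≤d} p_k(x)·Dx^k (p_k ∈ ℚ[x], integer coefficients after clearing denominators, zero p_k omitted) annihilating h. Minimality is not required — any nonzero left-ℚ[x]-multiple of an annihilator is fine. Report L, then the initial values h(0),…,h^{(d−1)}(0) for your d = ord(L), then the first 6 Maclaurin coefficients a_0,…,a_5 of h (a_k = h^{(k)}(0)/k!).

f: a_k = 3, 6, 12, 24, 48, 96, …
g: a_k = 0, 9, 0, -27, 0, 729/5, …
Sym-product of L_f,L_g gives L₀ (≤ ord 2).
L = 36·x + (4 - 18·x + 72·x^2)·Dx + (-1 + 2·x - 9·x^2 + 18·x^3)·Dx^2  (order 2).
h: a_k = 0, 27, 54, 27, 54, 2727/5, …
ICs: h(0) = 0, h′(0) = 27.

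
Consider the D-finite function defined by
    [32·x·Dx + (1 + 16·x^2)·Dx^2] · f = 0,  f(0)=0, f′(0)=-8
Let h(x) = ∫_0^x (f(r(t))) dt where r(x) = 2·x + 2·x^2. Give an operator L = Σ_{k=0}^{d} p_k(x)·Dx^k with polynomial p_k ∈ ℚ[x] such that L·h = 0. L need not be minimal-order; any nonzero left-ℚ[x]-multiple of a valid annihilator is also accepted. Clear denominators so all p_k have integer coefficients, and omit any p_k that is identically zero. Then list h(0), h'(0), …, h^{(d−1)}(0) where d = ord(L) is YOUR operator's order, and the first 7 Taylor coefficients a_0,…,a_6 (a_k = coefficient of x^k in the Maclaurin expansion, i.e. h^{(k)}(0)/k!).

L = (-2 + 128·x + 512·x^2 + 768·x^3 + 384·x^4)·Dx^2 + (1 + 2·x + 64·x^2 + 256·x^3 + 320·x^4 + 128·x^5)·Dx^3  (order 3).
h: a_k = 0, 0, -8, -16/3, 256/3, 1024/5, -30208/15, …
ICs: h(0) = 0, h′(0) = 0, h′′(0) = -16.

f: a_k = 0, -8, 0, 128/3, 0, -2048/5, 0, …
Change of var in L_f (x↦r) gives L₀.
h=∫₀ˣh₀: take L = L₀·Dx.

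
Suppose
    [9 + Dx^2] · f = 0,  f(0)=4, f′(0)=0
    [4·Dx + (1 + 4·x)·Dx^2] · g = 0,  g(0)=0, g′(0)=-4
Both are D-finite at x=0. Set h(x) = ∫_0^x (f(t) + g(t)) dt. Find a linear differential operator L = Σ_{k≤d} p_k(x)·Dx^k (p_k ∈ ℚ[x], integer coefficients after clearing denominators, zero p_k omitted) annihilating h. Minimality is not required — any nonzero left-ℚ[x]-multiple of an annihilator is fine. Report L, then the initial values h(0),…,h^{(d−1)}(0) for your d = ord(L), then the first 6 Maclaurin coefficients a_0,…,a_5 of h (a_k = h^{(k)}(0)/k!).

L = (3780 + 2592·x + 5184·x^2)·Dx^2 + (369 + 2124·x + 3888·x^2 + 5184·x^3)·Dx^3 + (420 + 288·x + 576·x^2)·Dx^4 + (41 + 236·x + 432·x^2 + 576·x^3)·Dx^5  (order 5).
h: a_k = 0, 4, -2, -10/3, -16/3, 31/2, …
ICs: h(0) = 0, h′(0) = 4, h′′(0) = -4, h′′′(0) = -20, h′′′′(0) = -128.

f: a_k = 4, 0, -18, 0, 27/2, 0, …
g: a_k = 0, -4, 8, -64/3, 64, -1024/5, …
f+g: L₀ = lclm(L_f,L_g), ord ≤ 2+2.
h=∫h₀ ⇒ L = L₀·Dx.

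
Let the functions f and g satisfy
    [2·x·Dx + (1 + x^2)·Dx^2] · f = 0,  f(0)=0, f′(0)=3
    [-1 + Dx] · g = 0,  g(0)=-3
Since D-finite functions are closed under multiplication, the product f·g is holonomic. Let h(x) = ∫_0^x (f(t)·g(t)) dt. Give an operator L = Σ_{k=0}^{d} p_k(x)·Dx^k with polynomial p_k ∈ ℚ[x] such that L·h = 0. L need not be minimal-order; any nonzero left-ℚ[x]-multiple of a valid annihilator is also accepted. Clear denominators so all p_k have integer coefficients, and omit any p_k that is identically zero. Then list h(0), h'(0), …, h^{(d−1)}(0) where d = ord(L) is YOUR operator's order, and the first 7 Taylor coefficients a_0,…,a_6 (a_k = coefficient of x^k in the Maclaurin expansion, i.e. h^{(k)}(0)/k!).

f: a_k = 0, 3, 0, -1, 0, 3/5, 0, …
g: a_k = -3, -3, -3/2, -1/2, -1/8, -1/40, -1/240, …
h₀=f·g: eliminate ⇒ L₀, order ≤ 2·1.
∫: right-multiply L₀ by Dx.
L = (1 - 2·x + x^2)·Dx + (-2 + 2·x - 2·x^2)·Dx^2 + (1 + x^2)·Dx^3  (order 3).
h: a_k = 0, 0, -9/2, -3, -3/8, 3/10, -9/80, …
ICs: h(0) = 0, h′(0) = 0, h′′(0) = -9.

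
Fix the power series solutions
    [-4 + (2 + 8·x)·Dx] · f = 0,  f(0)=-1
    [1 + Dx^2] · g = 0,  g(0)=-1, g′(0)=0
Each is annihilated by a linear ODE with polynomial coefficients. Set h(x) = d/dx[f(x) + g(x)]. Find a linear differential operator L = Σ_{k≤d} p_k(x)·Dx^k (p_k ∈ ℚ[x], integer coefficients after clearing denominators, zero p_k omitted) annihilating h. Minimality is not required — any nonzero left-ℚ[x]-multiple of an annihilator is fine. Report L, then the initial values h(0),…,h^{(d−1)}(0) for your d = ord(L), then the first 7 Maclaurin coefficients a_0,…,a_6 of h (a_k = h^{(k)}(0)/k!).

f: a_k = -1, -2, 2, -4, 10, -28, 84, …
g: a_k = -1, 0, 1/2, 0, -1/24, 0, 1/720, …
L₀ := lclm(L_f,L_g); ord L₀ ≤ 1+2.
Differentiate: ansatz ord ≤ ord L₀ ⇒ L.
L = (-122 - 16·x - 32·x^2) + (-13 - 60·x - 48·x^2 - 64·x^3)·Dx + (-122 - 16·x - 32·x^2)·Dx^2 + (-13 - 60·x - 48·x^2 - 64·x^3)·Dx^3  (order 3).
h: a_k = -2, 5, -12, 239/6, -140, 60481/120, -1848, …
ICs: h(0) = -2, h′(0) = 5, h′′(0) = -24.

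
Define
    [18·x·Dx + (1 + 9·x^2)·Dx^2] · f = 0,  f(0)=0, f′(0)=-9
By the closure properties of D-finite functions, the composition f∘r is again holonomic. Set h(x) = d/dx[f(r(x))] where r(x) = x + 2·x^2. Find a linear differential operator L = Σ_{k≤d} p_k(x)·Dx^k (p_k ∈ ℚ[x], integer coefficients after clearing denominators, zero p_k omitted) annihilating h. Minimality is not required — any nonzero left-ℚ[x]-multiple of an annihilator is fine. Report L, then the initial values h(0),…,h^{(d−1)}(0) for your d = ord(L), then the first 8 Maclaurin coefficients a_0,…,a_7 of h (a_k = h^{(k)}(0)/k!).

L = (-4 + 18·x + 144·x^2 + 432·x^3 + 432·x^4) + (1 + 4·x + 9·x^2 + 72·x^3 + 180·x^4 + 144·x^5)·Dx  (order 1).
h: a_k = -9, -36, 81, 648, 891, -7452, -34263, 11664, …
ICs: h(0) = -9.

f: a_k = 0, -9, 0, 27, 0, -729/5, 0, 6561/7, …
Substitute x→r, Dx→(1/r')Dx; clear ⇒ L₀.
h₀' ⇒ L via d/dx closure of L₀.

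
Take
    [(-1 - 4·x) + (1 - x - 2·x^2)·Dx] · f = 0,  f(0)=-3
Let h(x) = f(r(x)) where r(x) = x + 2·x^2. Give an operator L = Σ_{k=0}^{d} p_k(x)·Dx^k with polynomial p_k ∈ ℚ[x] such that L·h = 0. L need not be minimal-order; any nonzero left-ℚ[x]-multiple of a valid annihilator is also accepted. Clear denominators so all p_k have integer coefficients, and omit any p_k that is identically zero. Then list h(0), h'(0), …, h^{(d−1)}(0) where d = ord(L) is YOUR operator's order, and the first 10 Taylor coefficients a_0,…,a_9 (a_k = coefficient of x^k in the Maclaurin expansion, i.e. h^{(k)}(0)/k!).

f: a_k = -3, -3, -9, -15, -33, -63, -129, -255, -513, -1023, …
Change of var in L_f (x↦r) gives L₀.
L = (1 + 8·x + 24·x^2 + 32·x^3) + (-1 + x + 4·x^2 + 8·x^3 + 8·x^4)·Dx  (order 1).
h: a_k = -3, -3, -15, -51, -159, -507, -1671, -5379, -17391, -56331, …
ICs: h(0) = -3.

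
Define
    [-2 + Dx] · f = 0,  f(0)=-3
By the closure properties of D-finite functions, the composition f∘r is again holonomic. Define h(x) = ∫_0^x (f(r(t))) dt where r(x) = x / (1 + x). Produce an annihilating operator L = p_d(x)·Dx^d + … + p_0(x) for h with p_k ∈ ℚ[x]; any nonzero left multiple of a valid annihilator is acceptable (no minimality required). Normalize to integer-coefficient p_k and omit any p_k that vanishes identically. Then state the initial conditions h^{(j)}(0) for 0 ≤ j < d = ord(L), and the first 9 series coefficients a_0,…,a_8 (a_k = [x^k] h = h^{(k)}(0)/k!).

f: a_k = -3, -6, -6, -4, -2, -4/5, -4/15, -8/105, -2/105, …
Substitute x→r, Dx→(1/r')Dx; clear ⇒ L₀.
Integrate: L := L₀·Dx.
L = -2·Dx + (1 + 2·x + x^2)·Dx^2  (order 2).
h: a_k = 0, -3, -3, 0, 1/2, -2/5, 1/5, -4/105, -5/84, …
ICs: h(0) = 0, h′(0) = -3.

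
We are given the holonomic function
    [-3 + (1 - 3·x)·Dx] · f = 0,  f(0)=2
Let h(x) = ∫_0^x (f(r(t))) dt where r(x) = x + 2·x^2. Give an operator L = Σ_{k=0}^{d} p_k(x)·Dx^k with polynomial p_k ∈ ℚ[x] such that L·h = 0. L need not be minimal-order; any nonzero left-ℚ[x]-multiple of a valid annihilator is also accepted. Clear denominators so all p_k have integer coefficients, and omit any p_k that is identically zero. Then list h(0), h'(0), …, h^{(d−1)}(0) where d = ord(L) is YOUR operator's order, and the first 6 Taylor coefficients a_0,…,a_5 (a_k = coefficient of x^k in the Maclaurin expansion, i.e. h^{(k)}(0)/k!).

f: a_k = 2, 6, 18, 54, 162, 486, …
L₀ from L_f via x↦r, Dx↦r'^{-1}Dx.
∫: right-multiply L₀ by Dx.
L = (3 + 12·x)·Dx + (-1 + 3·x + 6·x^2)·Dx^2  (order 2).
h: a_k = 0, 2, 3, 10, 63/2, 558/5, …
ICs: h(0) = 0, h′(0) = 2.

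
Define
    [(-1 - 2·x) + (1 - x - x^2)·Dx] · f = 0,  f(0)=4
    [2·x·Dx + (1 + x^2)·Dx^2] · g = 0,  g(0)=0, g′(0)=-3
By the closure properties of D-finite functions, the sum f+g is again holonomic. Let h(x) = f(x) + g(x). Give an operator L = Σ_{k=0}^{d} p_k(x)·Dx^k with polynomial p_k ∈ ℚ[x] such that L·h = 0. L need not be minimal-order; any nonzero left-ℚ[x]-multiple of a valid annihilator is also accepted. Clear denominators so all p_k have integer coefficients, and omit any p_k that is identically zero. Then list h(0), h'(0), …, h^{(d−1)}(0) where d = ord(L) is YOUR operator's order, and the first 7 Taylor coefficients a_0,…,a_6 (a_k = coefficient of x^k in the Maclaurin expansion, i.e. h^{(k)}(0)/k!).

L = (-4 + 16·x + 64·x^2 + 72·x^3 + 66·x^4 + 6·x^6)·Dx + (10 + 24·x + 28·x^2 + 60·x^3 + 65·x^4 + 50·x^5 + 3·x^6 + 6·x^7)·Dx^2 + (-2 - 2·x - 2·x^2 + 8·x^3 + 5·x^4 + 11·x^5 + 6·x^6 + x^7 + x^8)·Dx^3  (order 3).
h: a_k = 4, 1, 8, 13, 20, 157/5, 52, …
ICs: h(0) = 4, h′(0) = 1, h′′(0) = 16.

f: a_k = 4, 4, 8, 12, 20, 32, 52, …
g: a_k = 0, -3, 0, 1, 0, -3/5, 0, …
Weyl lclm of L_f,L_g ⇒ L₀ (ord ≤ 3).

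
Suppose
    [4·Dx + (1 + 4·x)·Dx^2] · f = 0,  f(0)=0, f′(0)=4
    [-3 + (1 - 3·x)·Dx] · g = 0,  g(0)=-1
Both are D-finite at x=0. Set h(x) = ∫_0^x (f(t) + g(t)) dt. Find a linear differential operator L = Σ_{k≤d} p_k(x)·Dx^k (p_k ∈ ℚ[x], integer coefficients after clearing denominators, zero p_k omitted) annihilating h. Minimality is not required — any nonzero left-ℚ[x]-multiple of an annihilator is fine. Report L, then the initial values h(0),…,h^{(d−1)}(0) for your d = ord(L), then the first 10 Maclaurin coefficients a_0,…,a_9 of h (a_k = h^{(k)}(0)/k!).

f: a_k = 0, 4, -8, 64/3, -64, 1024/5, -2048/3, 16384/7, -8192, 262144/9, …
g: a_k = -1, -3, -9, -27, -81, -243, -729, -2187, -6561, -19683, …
f+g: L₀ = lclm(L_f,L_g), ord ≤ 2+1.
h=∫h₀ ⇒ L = L₀·Dx.
L = (-204 - 144·x)·Dx^2 + (-11 - 312·x - 288·x^2)·Dx^3 + (5 + 11·x - 54·x^2 - 72·x^3)·Dx^4  (order 4).
h: a_k = 0, -1, 1/2, -17/3, -17/12, -29, -191/30, -605/3, 1075/56, -14753/9, …
ICs: h(0) = 0, h′(0) = -1, h′′(0) = 1, h′′′(0) = -34.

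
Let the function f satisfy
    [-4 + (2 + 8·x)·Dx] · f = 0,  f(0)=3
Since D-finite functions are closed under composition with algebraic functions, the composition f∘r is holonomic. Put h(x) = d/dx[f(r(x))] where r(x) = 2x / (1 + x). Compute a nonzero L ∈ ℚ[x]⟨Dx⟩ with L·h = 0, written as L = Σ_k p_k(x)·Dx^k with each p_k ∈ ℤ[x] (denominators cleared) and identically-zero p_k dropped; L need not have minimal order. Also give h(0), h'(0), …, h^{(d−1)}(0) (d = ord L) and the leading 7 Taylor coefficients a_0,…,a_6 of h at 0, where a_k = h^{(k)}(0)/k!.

L = (-6 - 18·x) + (-1 - 10·x - 9·x^2)·Dx  (order 1).
h: a_k = 12, -72, 468, -3408, 26460, -212760, 1747620, …
ICs: h(0) = 12.

f: a_k = 3, 6, -6, 12, -30, 84, -252, …
L₀ from L_f via x↦r, Dx↦r'^{-1}Dx.
h₀' ⇒ L via d/dx closure of L₀.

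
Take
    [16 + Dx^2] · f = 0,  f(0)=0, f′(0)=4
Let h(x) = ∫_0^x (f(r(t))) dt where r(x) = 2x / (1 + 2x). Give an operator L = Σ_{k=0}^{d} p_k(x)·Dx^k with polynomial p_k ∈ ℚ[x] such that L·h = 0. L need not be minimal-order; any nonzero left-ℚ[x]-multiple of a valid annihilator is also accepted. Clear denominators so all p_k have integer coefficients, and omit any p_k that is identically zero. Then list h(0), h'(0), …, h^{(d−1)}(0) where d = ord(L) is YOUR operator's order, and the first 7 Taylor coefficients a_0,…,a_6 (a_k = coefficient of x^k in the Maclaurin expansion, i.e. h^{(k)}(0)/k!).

f: a_k = 0, 4, 0, -32/3, 0, 128/15, 0, …
L₀ from L_f via x↦r, Dx↦r'^{-1}Dx.
h=∫h₀ ⇒ L = L₀·Dx.
L = 64·Dx + (4 + 24·x + 48·x^2 + 32·x^3)·Dx^2 + (1 + 8·x + 24·x^2 + 32·x^3 + 16·x^4)·Dx^3  (order 3).
h: a_k = 0, 0, 4, -16/3, -40/3, 448/5, -12352/45, …
ICs: h(0) = 0, h′(0) = 0, h′′(0) = 8.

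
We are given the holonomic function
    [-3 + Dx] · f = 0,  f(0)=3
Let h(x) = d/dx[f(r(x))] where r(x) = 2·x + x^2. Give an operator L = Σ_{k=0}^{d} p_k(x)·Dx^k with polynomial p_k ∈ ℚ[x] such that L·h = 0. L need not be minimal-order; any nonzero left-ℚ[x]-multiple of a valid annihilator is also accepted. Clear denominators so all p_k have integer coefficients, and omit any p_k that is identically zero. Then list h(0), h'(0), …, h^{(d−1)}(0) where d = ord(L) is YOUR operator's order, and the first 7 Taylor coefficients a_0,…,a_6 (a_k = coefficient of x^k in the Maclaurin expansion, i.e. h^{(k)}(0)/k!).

f: a_k = 3, 9, 27/2, 27/2, 81/8, 243/40, 243/80, …
h₀=f(r): pull back L_f along r ⇒ L₀.
h=h₀': d/dx-closure on L₀ ⇒ L.
L = (7 + 12·x + 6·x^2) + (-1 - x)·Dx  (order 1).
h: a_k = 18, 126, 486, 1350, 2997, 28107/5, 46089/5, …
ICs: h(0) = 18.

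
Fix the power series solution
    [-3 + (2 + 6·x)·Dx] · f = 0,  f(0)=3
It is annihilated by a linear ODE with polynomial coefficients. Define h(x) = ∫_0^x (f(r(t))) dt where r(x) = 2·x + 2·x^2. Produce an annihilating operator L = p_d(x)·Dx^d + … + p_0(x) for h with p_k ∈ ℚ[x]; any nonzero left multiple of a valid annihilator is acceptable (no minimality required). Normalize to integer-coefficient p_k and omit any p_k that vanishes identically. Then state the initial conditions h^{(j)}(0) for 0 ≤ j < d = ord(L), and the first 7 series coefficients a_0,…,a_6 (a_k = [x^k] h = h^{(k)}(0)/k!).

L = (-3 - 6·x)·Dx + (1 + 6·x + 6·x^2)·Dx^2  (order 2).
h: a_k = 0, 3, 9/2, -3/2, 27/8, -351/40, 405/16, …
ICs: h(0) = 0, h′(0) = 3.

f: a_k = 3, 9/2, -27/8, 81/16, -1215/128, 5103/256, -45927/1024, …
Substitute x→r, Dx→(1/r')Dx; clear ⇒ L₀.
∫: right-multiply L₀ by Dx.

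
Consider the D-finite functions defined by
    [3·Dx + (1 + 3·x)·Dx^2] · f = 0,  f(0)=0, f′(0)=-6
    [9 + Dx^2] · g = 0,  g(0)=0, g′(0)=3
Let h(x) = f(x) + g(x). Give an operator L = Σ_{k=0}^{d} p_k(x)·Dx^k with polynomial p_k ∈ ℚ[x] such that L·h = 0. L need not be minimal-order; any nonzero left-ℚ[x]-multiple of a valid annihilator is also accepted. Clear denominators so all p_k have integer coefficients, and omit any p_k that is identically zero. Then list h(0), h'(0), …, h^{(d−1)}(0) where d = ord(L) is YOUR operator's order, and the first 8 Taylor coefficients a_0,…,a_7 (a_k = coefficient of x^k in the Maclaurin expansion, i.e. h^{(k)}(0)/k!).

f: a_k = 0, -6, 9, -18, 81/2, -486/5, 243, -4374/7, …
g: a_k = 0, 3, 0, -9/2, 0, 81/40, 0, -243/560, …
L₀ := lclm(L_f,L_g); ord L₀ ≤ 2+2.
L = (63 + 54·x + 81·x^2)·Dx + (9 + 45·x + 81·x^2 + 81·x^3)·Dx^2 + (7 + 6·x + 9·x^2)·Dx^3 + (1 + 5·x + 9·x^2 + 9·x^3)·Dx^4  (order 4).
h: a_k = 0, -3, 9, -45/2, 81/2, -3807/40, 243, -350163/560, …
ICs: h(0) = 0, h′(0) = -3, h′′(0) = 18, h′′′(0) = -135.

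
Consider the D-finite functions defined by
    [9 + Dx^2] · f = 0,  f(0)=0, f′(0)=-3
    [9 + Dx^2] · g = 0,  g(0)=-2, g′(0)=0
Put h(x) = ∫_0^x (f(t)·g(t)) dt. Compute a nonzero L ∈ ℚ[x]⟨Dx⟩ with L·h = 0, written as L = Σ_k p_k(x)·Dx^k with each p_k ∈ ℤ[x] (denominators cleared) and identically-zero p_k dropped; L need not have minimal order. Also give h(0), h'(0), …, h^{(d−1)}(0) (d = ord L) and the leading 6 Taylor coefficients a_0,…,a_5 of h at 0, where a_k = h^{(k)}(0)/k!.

L = 36·Dx^2 + Dx^4  (order 4).
h: a_k = 0, 0, 3, 0, -9, 0, …
ICs: h(0) = 0, h′(0) = 0, h′′(0) = 6, h′′′(0) = 0.

f: a_k = 0, -3, 0, 9/2, 0, -81/40, …
g: a_k = -2, 0, 9, 0, -27/4, 0, …
f·g: L₀ = L_f ⊗_s L_g, ord ≤ 2·2.
Integrate: L := L₀·Dx.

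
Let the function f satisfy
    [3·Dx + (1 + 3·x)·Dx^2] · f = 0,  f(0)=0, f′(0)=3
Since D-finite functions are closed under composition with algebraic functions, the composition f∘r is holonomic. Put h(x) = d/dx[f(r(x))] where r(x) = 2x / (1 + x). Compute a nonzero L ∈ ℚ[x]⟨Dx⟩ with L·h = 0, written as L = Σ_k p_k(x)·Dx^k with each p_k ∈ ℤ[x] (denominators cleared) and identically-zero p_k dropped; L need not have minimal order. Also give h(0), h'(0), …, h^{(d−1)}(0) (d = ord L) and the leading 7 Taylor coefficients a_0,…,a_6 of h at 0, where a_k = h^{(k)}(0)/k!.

L = (8 + 14·x) + (1 + 8·x + 7·x^2)·Dx  (order 1).
h: a_k = 6, -48, 342, -2400, 16806, -117648, 823542, …
ICs: h(0) = 6.

f: a_k = 0, 3, -9/2, 9, -81/4, 243/5, -243/2, …
Change of var in L_f (x↦r) gives L₀.
Derive L from L₀ (diff closure).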